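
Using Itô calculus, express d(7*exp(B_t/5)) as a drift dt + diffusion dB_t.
d(7*exp(B_t/5)) = (7*exp(B_t/5)/50) dt + (7*exp(B_t/5)/5) dB_t

Itô's formula for f(B_t) gives d f(B_t) = f'(B_t) dB_t + (1/2) f''(B_t) dt. Compute derivatives of f(x) = 7*exp(x/5):
  f'(x)  = 7*exp(x/5)/5
  f''(x) = 7*exp(x/5)/25
Substitute x = B_t and multiply the f'' term by 1/2:
  drift     = (1/2) * (7*exp(x/5)/25) evaluated at B_t = 7*exp(B_t/5)/50
  diffusion = (7*exp(x/5)/5) evaluated at B_t = 7*exp(B_t/5)/5
Therefore d(7*exp(B_t/5)) = (7*exp(B_t/5)/50) dt + (7*exp(B_t/5)/5) dB_t.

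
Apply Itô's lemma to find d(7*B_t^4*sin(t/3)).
d(7*B_t^4*sin(t/3)) = (7*B_t^2*(B_t^2*cos(t/3) + 18*sin(t/3))/3) dt + (28*B_t^3*sin(t/3)) dB_t

Itô's formula for f(t, x): d f(t, B_t) = (f_t + (1/2) f_xx) dt + f_x dB_t. Compute partials of f(t, x) = 7*x^4*sin(t/3):
  f_t(t,x)  = 7*x^4*cos(t/3)/3
  f_x(t,x)  = 28*x^3*sin(t/3)
  f_xx(t,x) = 84*x^2*sin(t/3)
Assemble drift = f_t + (1/2) f_xx = 7*x^2*(x^2*cos(t/3) + 18*sin(t/3))/3 and diffusion = f_x = 28*x^3*sin(t/3). Substituting x = B_t:
  d(7*B_t^4*sin(t/3)) = (7*B_t^2*(B_t^2*cos(t/3) + 18*sin(t/3))/3) dt + (28*B_t^3*sin(t/3)) dB_t.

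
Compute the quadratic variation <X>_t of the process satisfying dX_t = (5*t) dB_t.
<X>_t = 25*t^3/3

For an Itô process dX_t = a(t) dt + b(t) dB_t, the quadratic variation is <X>_t = int_0^t b(s)^2 ds (the drift term does not contribute). Here b(s) = 5*s, so
  b(s)^2 = 25*s^2.
Integrating from 0 to t:
  <X>_t = int_0^t (25*s^2) ds = 25*t^3/3.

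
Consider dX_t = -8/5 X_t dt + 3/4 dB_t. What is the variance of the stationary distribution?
lim Var(X_t) = 45/256

The OU SDE dX = -theta X dt + sigma dB admits the integrating factor exp(theta t): d(exp(theta t) X_t) = sigma exp(theta t) dB_t. Integrating from 0 to t gives X_t = x_0 * exp(-theta t) + sigma * int_0^t exp(-theta (t-s)) dB_s for any initial x_0. The Itô integral has variance (by the Itô isometry) sigma^2 * int_0^t exp(-2 theta (t - s)) ds = sigma^2 * (1 - exp(-2 theta t)) / (2 theta), independent of x_0.
With theta = 8/5, sigma = 3/4:
  Var(X_t) = (3/4)^2 * (1 - exp(-2*8/5 t)) / (2 * 8/5) = 45/256 - 45*exp(-16*t/5)/256.
As t -> infinity, exp(-2*8/5 t) -> 0, so the stationary variance is sigma^2 / (2 theta) = 45/256.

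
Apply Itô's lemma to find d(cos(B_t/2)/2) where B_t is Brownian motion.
d(cos(B_t/2)/2) = (-cos(B_t/2)/16) dt + (-sin(B_t/2)/4) dB_t

Itô's formula for f(B_t) gives d f(B_t) = f'(B_t) dB_t + (1/2) f''(B_t) dt. Compute derivatives of f(x) = cos(x/2)/2:
  f'(x)  = -sin(x/2)/4
  f''(x) = -cos(x/2)/8
Substitute x = B_t and multiply the f'' term by 1/2:
  drift     = (1/2) * (-cos(x/2)/8) evaluated at B_t = -cos(B_t/2)/16
  diffusion = (-sin(x/2)/4) evaluated at B_t = -sin(B_t/2)/4
Therefore d(cos(B_t/2)/2) = (-cos(B_t/2)/16) dt + (-sin(B_t/2)/4) dB_t.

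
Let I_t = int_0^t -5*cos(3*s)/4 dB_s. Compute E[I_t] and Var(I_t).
E[I_t] = 0; Var(I_t) = 25*t/32 + 25*sin(6*t)/192

The Itô integral of a deterministic integrand f(s) has mean 0 because each increment f(s) * (B_{s+ds} - B_s) has mean 0. By the Itô isometry:
  Var( int_0^t f(s) dB_s ) = E[ (int_0^t f(s) dB_s)^2 ] = int_0^t f(s)^2 ds.
Here f(s) = -5*cos(3*s)/4, so f(s)^2 = 25*cos(3*s)^2/16. Integrate:
  int_0^t (25*cos(3*s)^2/16) ds = 25*t/32 + 25*sin(6*t)/192.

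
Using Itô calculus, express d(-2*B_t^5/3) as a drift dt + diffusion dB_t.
d(-2*B_t^5/3) = (-20*B_t^3/3) dt + (-10*B_t^4/3) dB_t

Itô's formula for f(B_t) gives d f(B_t) = f'(B_t) dB_t + (1/2) f''(B_t) dt. Compute derivatives of f(x) = -2*x^5/3:
  f'(x)  = -10*x^4/3
  f''(x) = -40*x^3/3
Substitute x = B_t and multiply the f'' term by 1/2:
  drift     = (1/2) * (-40*x^3/3) evaluated at B_t = -20*B_t^3/3
  diffusion = (-10*x^4/3) evaluated at B_t = -10*B_t^4/3
Therefore d(-2*B_t^5/3) = (-20*B_t^3/3) dt + (-10*B_t^4/3) dB_t.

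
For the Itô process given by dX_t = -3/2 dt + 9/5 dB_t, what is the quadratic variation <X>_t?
<X>_t = 81*t/25

For an Itô process dX_t = a(t) dt + b(t) dB_t, the quadratic variation is <X>_t = int_0^t b(s)^2 ds (the drift term does not contribute). Here b(s) = 9/5, so
  b(s)^2 = 81/25.
Integrating from 0 to t:
  <X>_t = int_0^t (81/25) ds = 81*t/25.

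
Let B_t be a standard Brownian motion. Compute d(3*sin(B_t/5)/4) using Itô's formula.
d(3*sin(B_t/5)/4) = (-3*sin(B_t/5)/200) dt + (3*cos(B_t/5)/20) dB_t

Itô's formula for f(B_t) gives d f(B_t) = f'(B_t) dB_t + (1/2) f''(B_t) dt. Compute derivatives of f(x) = 3*sin(x/5)/4:
  f'(x)  = 3*cos(x/5)/20
  f''(x) = -3*sin(x/5)/100
Substitute x = B_t and multiply the f'' term by 1/2:
  drift     = (1/2) * (-3*sin(x/5)/100) evaluated at B_t = -3*sin(B_t/5)/200
  diffusion = (3*cos(x/5)/20) evaluated at B_t = 3*cos(B_t/5)/20
Therefore d(3*sin(B_t/5)/4) = (-3*sin(B_t/5)/200) dt + (3*cos(B_t/5)/20) dB_t.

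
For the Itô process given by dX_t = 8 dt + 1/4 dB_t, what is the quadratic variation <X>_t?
<X>_t = t/16

For an Itô process dX_t = a(t) dt + b(t) dB_t, the quadratic variation is <X>_t = int_0^t b(s)^2 ds (the drift term does not contribute). Here b(s) = 1/4, so
  b(s)^2 = 1/16.
Integrating from 0 to t:
  <X>_t = int_0^t (1/16) ds = t/16.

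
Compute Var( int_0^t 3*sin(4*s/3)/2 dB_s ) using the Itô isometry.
Var = 9*t/8 - 27*sin(4*t/3)*cos(4*t/3)/32

The Itô integral of a deterministic integrand f(s) has mean 0 because each increment f(s) * (B_{s+ds} - B_s) has mean 0. By the Itô isometry:
  Var( int_0^t f(s) dB_s ) = E[ (int_0^t f(s) dB_s)^2 ] = int_0^t f(s)^2 ds.
Here f(s) = 3*sin(4*s/3)/2, so f(s)^2 = 9*sin(4*s/3)^2/4. Integrate:
  int_0^t (9*sin(4*s/3)^2/4) ds = 9*t/8 - 27*sin(4*t/3)*cos(4*t/3)/32.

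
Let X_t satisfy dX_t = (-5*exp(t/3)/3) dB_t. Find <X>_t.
<X>_t = 25*exp(2*t/3)/6 - 25/6

For an Itô process dX_t = a(t) dt + b(t) dB_t, the quadratic variation is <X>_t = int_0^t b(s)^2 ds (the drift term does not contribute). Here b(s) = -5*exp(s/3)/3, so
  b(s)^2 = 25*exp(2*s/3)/9.
Integrating from 0 to t:
  <X>_t = int_0^t (25*exp(2*s/3)/9) ds = 25*exp(2*t/3)/6 - 25/6.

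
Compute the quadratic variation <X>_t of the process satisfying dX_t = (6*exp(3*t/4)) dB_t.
<X>_t = 24*exp(3*t/2) - 24

For an Itô process dX_t = a(t) dt + b(t) dB_t, the quadratic variation is <X>_t = int_0^t b(s)^2 ds (the drift term does not contribute). Here b(s) = 6*exp(3*s/4), so
  b(s)^2 = 36*exp(3*s/2).
Integrating from 0 to t:
  <X>_t = int_0^t (36*exp(3*s/2)) ds = 24*exp(3*t/2) - 24.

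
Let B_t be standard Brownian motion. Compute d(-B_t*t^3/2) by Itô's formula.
d(-B_t*t^3/2) = (-3*B_t*t^2/2) dt + (-t^3/2) dB_t

Itô's formula for f(t, x): d f(t, B_t) = (f_t + (1/2) f_xx) dt + f_x dB_t. Compute partials of f(t, x) = -t^3*x/2:
  f_t(t,x)  = -3*t^2*x/2
  f_x(t,x)  = -t^3/2
  f_xx(t,x) = 0
Assemble drift = f_t + (1/2) f_xx = -3*t^2*x/2 and diffusion = f_x = -t^3/2. Substituting x = B_t:
  d(-B_t*t^3/2) = (-3*B_t*t^2/2) dt + (-t^3/2) dB_t.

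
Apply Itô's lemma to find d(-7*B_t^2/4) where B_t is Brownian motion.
d(-7*B_t^2/4) = (-7/4) dt + (-7*B_t/2) dB_t

Itô's formula for f(B_t) gives d f(B_t) = f'(B_t) dB_t + (1/2) f''(B_t) dt. Compute derivatives of f(x) = -7*x^2/4:
  f'(x)  = -7*x/2
  f''(x) = -7/2
Substitute x = B_t and multiply the f'' term by 1/2:
  drift     = (1/2) * (-7/2) evaluated at B_t = -7/4
  diffusion = (-7*x/2) evaluated at B_t = -7*B_t/2
Therefore d(-7*B_t^2/4) = (-7/4) dt + (-7*B_t/2) dB_t.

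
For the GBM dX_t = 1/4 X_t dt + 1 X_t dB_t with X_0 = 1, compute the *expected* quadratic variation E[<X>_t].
E[<X>_t] = 2*exp(3*t/2)/3 - 2/3

<X>_t = int_0^t (1 * X_s)^2 ds. Taking expectation inside the integral: E[<X>_t] = 1^2 * int_0^t E[X_s^2] ds. For GBM, E[X_s^2] = x_0^2 * exp((2 mu + sigma^2) s). Integrating:
  E[<X>_t] = 1^2 * 1^2 * (exp((2*(1/4) + 1^2) t) - 1) / (2*(1/4) + 1^2)
           = 1^2 * 1^2 * (exp((3/2) t) - 1) / (3/2) = 2*exp(3*t/2)/3 - 2/3.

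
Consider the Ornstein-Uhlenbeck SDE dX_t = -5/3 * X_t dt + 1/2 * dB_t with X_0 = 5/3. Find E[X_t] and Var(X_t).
E[X_t] = 5*exp(-5*t/3)/3; Var(X_t) = 3/40 - 3*exp(-10*t/3)/40

The OU SDE dX = -theta X dt + sigma dB admits the integrating factor exp(theta t): d(exp(theta t) X_t) = sigma exp(theta t) dB_t. Integrating from 0 to t:
  X_t = x_0 * exp(-theta t) + sigma * int_0^t exp(-theta (t-s)) dB_s.
The Itô integral has mean 0 and (by the Itô isometry) variance sigma^2 * int_0^t exp(-2 theta (t - s)) ds = sigma^2 * (1 - exp(-2 theta t)) / (2 theta).
With theta = 5/3, sigma = 1/2, x_0 = 5/3:
  E[X_t] = 5/3 * exp(-5/3 t) = 5*exp(-5*t/3)/3
  Var(X_t) = (1/2)^2 * (1 - exp(-2*5/3 t)) / (2 * 5/3) = 3/40 - 3*exp(-10*t/3)/40.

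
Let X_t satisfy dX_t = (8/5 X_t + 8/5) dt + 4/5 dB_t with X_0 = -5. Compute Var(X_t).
Var(X_t) = exp(16*t/5)/5 - 1/5

The variance V(t) = Var(X_t) satisfies V'(t) = 2 a V(t) + c^2 with V(0) = 0 (drift coefficient is linear in X, diffusion is constant). With a = 8/5, c = 4/5, the solution is
  V(t) = (c^2 / (2 a)) * (exp(2 a t) - 1)
       = ((4/5)^2 / (2*(8/5))) * (exp((16/5) t) - 1)
       = exp(16*t/5)/5 - 1/5.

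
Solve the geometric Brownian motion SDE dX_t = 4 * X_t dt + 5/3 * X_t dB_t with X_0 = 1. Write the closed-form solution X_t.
X_t = 1 * exp((47/18) * t + (5/3) * B_t)

For GBM dX = mu X dt + sigma X dB with X_0 = x_0, apply Itô to Y = log X: dY = (mu - sigma^2/2) dt + sigma dB, so Y_t = log(x_0) + (mu - sigma^2/2) t + sigma B_t and hence X_t = x_0 * exp((mu - sigma^2/2) t + sigma B_t).
With mu = 4, sigma = 5/3, x_0 = 1, this gives:
  X_t = 1 * exp((47/18) * t + (5/3) * B_t).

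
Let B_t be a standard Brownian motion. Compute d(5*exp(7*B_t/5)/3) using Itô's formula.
d(5*exp(7*B_t/5)/3) = (49*exp(7*B_t/5)/30) dt + (7*exp(7*B_t/5)/3) dB_t

Itô's formula for f(B_t) gives d f(B_t) = f'(B_t) dB_t + (1/2) f''(B_t) dt. Compute derivatives of f(x) = 5*exp(7*x/5)/3:
  f'(x)  = 7*exp(7*x/5)/3
  f''(x) = 49*exp(7*x/5)/15
Substitute x = B_t and multiply the f'' term by 1/2:
  drift     = (1/2) * (49*exp(7*x/5)/15) evaluated at B_t = 49*exp(7*B_t/5)/30
  diffusion = (7*exp(7*x/5)/3) evaluated at B_t = 7*exp(7*B_t/5)/3
Therefore d(5*exp(7*B_t/5)/3) = (49*exp(7*B_t/5)/30) dt + (7*exp(7*B_t/5)/3) dB_t.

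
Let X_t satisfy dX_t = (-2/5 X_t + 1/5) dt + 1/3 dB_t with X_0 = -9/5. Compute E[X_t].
E[X_t] = 1/2 - 23*exp(-2*t/5)/10

Taking expectations and using E[dB_t] = 0, the mean m(t) = E[X_t] satisfies the ODE m'(t) = a m(t) + b with m(0) = x_0. With a = -2/5, b = 1/5, x_0 = -9/5, the solution is
  m(t) = x_0 * exp(a t) + (b/a) * (exp(a t) - 1)
       = (-9/5) * exp((-2/5) t) + ((1/5)/(-2/5)) * (exp((-2/5) t) - 1)
       = 1/2 - 23*exp(-2*t/5)/10.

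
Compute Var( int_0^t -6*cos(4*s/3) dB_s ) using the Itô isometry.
Var = 18*t + 27*sin(4*t/3)*cos(4*t/3)/2

The Itô integral of a deterministic integrand f(s) has mean 0 because each increment f(s) * (B_{s+ds} - B_s) has mean 0. By the Itô isometry:
  Var( int_0^t f(s) dB_s ) = E[ (int_0^t f(s) dB_s)^2 ] = int_0^t f(s)^2 ds.
Here f(s) = -6*cos(4*s/3), so f(s)^2 = 36*cos(4*s/3)^2. Integrate:
  int_0^t (36*cos(4*s/3)^2) ds = 18*t + 27*sin(4*t/3)*cos(4*t/3)/2.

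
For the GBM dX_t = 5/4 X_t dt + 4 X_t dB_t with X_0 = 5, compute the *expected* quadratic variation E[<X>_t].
E[<X>_t] = 800*exp(37*t/2)/37 - 800/37

<X>_t = int_0^t (4 * X_s)^2 ds. Taking expectation inside the integral: E[<X>_t] = 4^2 * int_0^t E[X_s^2] ds. For GBM, E[X_s^2] = x_0^2 * exp((2 mu + sigma^2) s). Integrating:
  E[<X>_t] = 4^2 * 5^2 * (exp((2*(5/4) + 4^2) t) - 1) / (2*(5/4) + 4^2)
           = 4^2 * 5^2 * (exp((37/2) t) - 1) / (37/2) = 800*exp(37*t/2)/37 - 800/37.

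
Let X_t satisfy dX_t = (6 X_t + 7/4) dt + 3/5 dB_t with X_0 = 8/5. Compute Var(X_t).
Var(X_t) = 3*exp(12*t)/100 - 3/100

The variance V(t) = Var(X_t) satisfies V'(t) = 2 a V(t) + c^2 with V(0) = 0 (drift coefficient is linear in X, diffusion is constant). With a = 6, c = 3/5, the solution is
  V(t) = (c^2 / (2 a)) * (exp(2 a t) - 1)
       = ((3/5)^2 / (2*6)) * (exp(12 t) - 1)
       = 3*exp(12*t)/100 - 3/100.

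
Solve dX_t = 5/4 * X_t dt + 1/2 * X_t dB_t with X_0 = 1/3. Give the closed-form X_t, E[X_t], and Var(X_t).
X_t = 1/3 * exp((9/8) t + (1/2) B_t); E[X_t] = exp(5*t/4)/3; Var(X_t) = (exp(t/4) - 1)*exp(5*t/2)/9

For GBM dX = mu X dt + sigma X dB with X_0 = x_0, apply Itô to Y = log X: dY = (mu - sigma^2/2) dt + sigma dB, so Y_t = log(x_0) + (mu - sigma^2/2) t + sigma B_t and hence X_t = x_0 * exp((mu - sigma^2/2) t + sigma B_t).
With mu = 5/4, sigma = 1/2, x_0 = 1/3, this gives:
  X_t = 1/3 * exp((9/8) * t + (1/2) * B_t).
Since sigma*B_t ~ Normal(0, sigma^2 t), E[exp(sigma*B_t)] = exp(sigma^2 t / 2); so E[X_t] = x_0 * exp((mu - sigma^2/2) t) * exp(sigma^2 t / 2) = x_0 * exp(mu t) = exp(5*t/4)/3.
Var(X_t) = E[X_t^2] - (E[X_t])^2 = x_0^2 * exp(2 mu t) * (exp(sigma^2 t) - 1) = (exp(t/4) - 1)*exp(5*t/2)/9.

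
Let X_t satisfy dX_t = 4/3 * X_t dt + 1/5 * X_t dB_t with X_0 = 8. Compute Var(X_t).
Var(X_t) = 64*(exp(t/25) - 1)*exp(8*t/3)

For GBM dX = mu X dt + sigma X dB with X_0 = x_0, apply Itô to Y = log X: dY = (mu - sigma^2/2) dt + sigma dB, so Y_t = log(x_0) + (mu - sigma^2/2) t + sigma B_t and hence X_t = x_0 * exp((mu - sigma^2/2) t + sigma B_t).
With mu = 4/3, sigma = 1/5, x_0 = 8, this gives:
  X_t = 8 * exp((197/150) * t + (1/5) * B_t).
Since sigma*B_t ~ Normal(0, sigma^2 t), E[exp(sigma*B_t)] = exp(sigma^2 t / 2); so E[X_t] = x_0 * exp((mu - sigma^2/2) t) * exp(sigma^2 t / 2) = x_0 * exp(mu t) = 8*exp(4*t/3).
Var(X_t) = E[X_t^2] - (E[X_t])^2 = x_0^2 * exp(2 mu t) * (exp(sigma^2 t) - 1) = 64*(exp(t/25) - 1)*exp(8*t/3).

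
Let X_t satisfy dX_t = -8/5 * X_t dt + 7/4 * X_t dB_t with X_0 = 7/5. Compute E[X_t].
E[X_t] = 7*exp(-8*t/5)/5

For GBM dX = mu X dt + sigma X dB with X_0 = x_0, apply Itô to Y = log X: dY = (mu - sigma^2/2) dt + sigma dB, so Y_t = log(x_0) + (mu - sigma^2/2) t + sigma B_t and hence X_t = x_0 * exp((mu - sigma^2/2) t + sigma B_t).
With mu = -8/5, sigma = 7/4, x_0 = 7/5, this gives:
  X_t = 7/5 * exp((-501/160) * t + (7/4) * B_t).
Since sigma*B_t ~ Normal(0, sigma^2 t), E[exp(sigma*B_t)] = exp(sigma^2 t / 2); so E[X_t] = x_0 * exp((mu - sigma^2/2) t) * exp(sigma^2 t / 2) = x_0 * exp(mu t) = 7*exp(-8*t/5)/5.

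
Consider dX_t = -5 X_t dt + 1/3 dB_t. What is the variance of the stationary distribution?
lim Var(X_t) = 1/90

The OU SDE dX = -theta X dt + sigma dB admits the integrating factor exp(theta t): d(exp(theta t) X_t) = sigma exp(theta t) dB_t. Integrating from 0 to t gives X_t = x_0 * exp(-theta t) + sigma * int_0^t exp(-theta (t-s)) dB_s for any initial x_0. The Itô integral has variance (by the Itô isometry) sigma^2 * int_0^t exp(-2 theta (t - s)) ds = sigma^2 * (1 - exp(-2 theta t)) / (2 theta), independent of x_0.
With theta = 5, sigma = 1/3:
  Var(X_t) = (1/3)^2 * (1 - exp(-2*5 t)) / (2 * 5) = 1/90 - exp(-10*t)/90.
As t -> infinity, exp(-2*5 t) -> 0, so the stationary variance is sigma^2 / (2 theta) = 1/90.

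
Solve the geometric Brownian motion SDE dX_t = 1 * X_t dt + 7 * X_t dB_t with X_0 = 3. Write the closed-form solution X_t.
X_t = 3 * exp((-47/2) * t + (7) * B_t)

For GBM dX = mu X dt + sigma X dB with X_0 = x_0, apply Itô to Y = log X: dY = (mu - sigma^2/2) dt + sigma dB, so Y_t = log(x_0) + (mu - sigma^2/2) t + sigma B_t and hence X_t = x_0 * exp((mu - sigma^2/2) t + sigma B_t).
With mu = 1, sigma = 7, x_0 = 3, this gives:
  X_t = 3 * exp((-47/2) * t + (7) * B_t).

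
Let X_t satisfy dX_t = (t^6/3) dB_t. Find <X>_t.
<X>_t = t^13/117

For an Itô process dX_t = a(t) dt + b(t) dB_t, the quadratic variation is <X>_t = int_0^t b(s)^2 ds (the drift term does not contribute). Here b(s) = s^6/3, so
  b(s)^2 = s^12/9.
Integrating from 0 to t:
  <X>_t = int_0^t (s^12/9) ds = t^13/117.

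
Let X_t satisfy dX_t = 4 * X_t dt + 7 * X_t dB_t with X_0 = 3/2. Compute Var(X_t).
Var(X_t) = 9*(exp(49*t) - 1)*exp(8*t)/4

For GBM dX = mu X dt + sigma X dB with X_0 = x_0, apply Itô to Y = log X: dY = (mu - sigma^2/2) dt + sigma dB, so Y_t = log(x_0) + (mu - sigma^2/2) t + sigma B_t and hence X_t = x_0 * exp((mu - sigma^2/2) t + sigma B_t).
With mu = 4, sigma = 7, x_0 = 3/2, this gives:
  X_t = 3/2 * exp((-41/2) * t + (7) * B_t).
Since sigma*B_t ~ Normal(0, sigma^2 t), E[exp(sigma*B_t)] = exp(sigma^2 t / 2); so E[X_t] = x_0 * exp((mu - sigma^2/2) t) * exp(sigma^2 t / 2) = x_0 * exp(mu t) = 3*exp(4*t)/2.
Var(X_t) = E[X_t^2] - (E[X_t])^2 = x_0^2 * exp(2 mu t) * (exp(sigma^2 t) - 1) = 9*(exp(49*t) - 1)*exp(8*t)/4.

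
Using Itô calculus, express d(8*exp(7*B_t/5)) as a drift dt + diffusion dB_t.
d(8*exp(7*B_t/5)) = (196*exp(7*B_t/5)/25) dt + (56*exp(7*B_t/5)/5) dB_t

Itô's formula for f(B_t) gives d f(B_t) = f'(B_t) dB_t + (1/2) f''(B_t) dt. Compute derivatives of f(x) = 8*exp(7*x/5):
  f'(x)  = 56*exp(7*x/5)/5
  f''(x) = 392*exp(7*x/5)/25
Substitute x = B_t and multiply the f'' term by 1/2:
  drift     = (1/2) * (392*exp(7*x/5)/25) evaluated at B_t = 196*exp(7*B_t/5)/25
  diffusion = (56*exp(7*x/5)/5) evaluated at B_t = 56*exp(7*B_t/5)/5
Therefore d(8*exp(7*B_t/5)) = (196*exp(7*B_t/5)/25) dt + (56*exp(7*B_t/5)/5) dB_t.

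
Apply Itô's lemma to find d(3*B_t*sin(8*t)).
d(3*B_t*sin(8*t)) = (24*B_t*cos(8*t)) dt + (3*sin(8*t)) dB_t

Itô's formula for f(t, x): d f(t, B_t) = (f_t + (1/2) f_xx) dt + f_x dB_t. Compute partials of f(t, x) = 3*x*sin(8*t):
  f_t(t,x)  = 24*x*cos(8*t)
  f_x(t,x)  = 3*sin(8*t)
  f_xx(t,x) = 0
Assemble drift = f_t + (1/2) f_xx = 24*x*cos(8*t) and diffusion = f_x = 3*sin(8*t). Substituting x = B_t:
  d(3*B_t*sin(8*t)) = (24*B_t*cos(8*t)) dt + (3*sin(8*t)) dB_t.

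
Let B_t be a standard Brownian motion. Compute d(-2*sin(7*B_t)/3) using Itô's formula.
d(-2*sin(7*B_t)/3) = (49*sin(7*B_t)/3) dt + (-14*cos(7*B_t)/3) dB_t

Itô's formula for f(B_t) gives d f(B_t) = f'(B_t) dB_t + (1/2) f''(B_t) dt. Compute derivatives of f(x) = -2*sin(7*x)/3:
  f'(x)  = -14*cos(7*x)/3
  f''(x) = 98*sin(7*x)/3
Substitute x = B_t and multiply the f'' term by 1/2:
  drift     = (1/2) * (98*sin(7*x)/3) evaluated at B_t = 49*sin(7*B_t)/3
  diffusion = (-14*cos(7*x)/3) evaluated at B_t = -14*cos(7*B_t)/3
Therefore d(-2*sin(7*B_t)/3) = (49*sin(7*B_t)/3) dt + (-14*cos(7*B_t)/3) dB_t.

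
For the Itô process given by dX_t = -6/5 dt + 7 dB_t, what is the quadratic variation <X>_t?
<X>_t = 49*t

For an Itô process dX_t = a(t) dt + b(t) dB_t, the quadratic variation is <X>_t = int_0^t b(s)^2 ds (the drift term does not contribute). Here b(s) = 7, so
  b(s)^2 = 49.
Integrating from 0 to t:
  <X>_t = int_0^t (49) ds = 49*t.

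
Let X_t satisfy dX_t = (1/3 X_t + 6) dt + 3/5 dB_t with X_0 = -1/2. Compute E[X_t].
E[X_t] = 35*exp(t/3)/2 - 18

Taking expectations and using E[dB_t] = 0, the mean m(t) = E[X_t] satisfies the ODE m'(t) = a m(t) + b with m(0) = x_0. With a = 1/3, b = 6, x_0 = -1/2, the solution is
  m(t) = x_0 * exp(a t) + (b/a) * (exp(a t) - 1)
       = (-1/2) * exp((1/3) t) + (6/(1/3)) * (exp((1/3) t) - 1)
       = 35*exp(t/3)/2 - 18.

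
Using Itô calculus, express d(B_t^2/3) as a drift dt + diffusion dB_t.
d(B_t^2/3) = (1/3) dt + (2*B_t/3) dB_t

Itô's formula for f(B_t) gives d f(B_t) = f'(B_t) dB_t + (1/2) f''(B_t) dt. Compute derivatives of f(x) = x^2/3:
  f'(x)  = 2*x/3
  f''(x) = 2/3
Substitute x = B_t and multiply the f'' term by 1/2:
  drift     = (1/2) * (2/3) evaluated at B_t = 1/3
  diffusion = (2*x/3) evaluated at B_t = 2*B_t/3
Therefore d(B_t^2/3) = (1/3) dt + (2*B_t/3) dB_t.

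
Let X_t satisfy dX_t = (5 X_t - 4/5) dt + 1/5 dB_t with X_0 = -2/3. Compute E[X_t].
E[X_t] = 4/25 - 62*exp(5*t)/75

Taking expectations and using E[dB_t] = 0, the mean m(t) = E[X_t] satisfies the ODE m'(t) = a m(t) + b with m(0) = x_0. With a = 5, b = -4/5, x_0 = -2/3, the solution is
  m(t) = x_0 * exp(a t) + (b/a) * (exp(a t) - 1)
       = (-2/3) * exp(5 t) + ((-4/5)/5) * (exp(5 t) - 1)
       = 4/25 - 62*exp(5*t)/75.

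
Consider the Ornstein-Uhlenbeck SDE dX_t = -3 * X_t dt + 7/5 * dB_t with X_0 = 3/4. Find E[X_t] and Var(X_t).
E[X_t] = 3*exp(-3*t)/4; Var(X_t) = 49/150 - 49*exp(-6*t)/150

The OU SDE dX = -theta X dt + sigma dB admits the integrating factor exp(theta t): d(exp(theta t) X_t) = sigma exp(theta t) dB_t. Integrating from 0 to t:
  X_t = x_0 * exp(-theta t) + sigma * int_0^t exp(-theta (t-s)) dB_s.
The Itô integral has mean 0 and (by the Itô isometry) variance sigma^2 * int_0^t exp(-2 theta (t - s)) ds = sigma^2 * (1 - exp(-2 theta t)) / (2 theta).
With theta = 3, sigma = 7/5, x_0 = 3/4:
  E[X_t] = 3/4 * exp(-3 t) = 3*exp(-3*t)/4
  Var(X_t) = (7/5)^2 * (1 - exp(-2*3 t)) / (2 * 3) = 49/150 - 49*exp(-6*t)/150.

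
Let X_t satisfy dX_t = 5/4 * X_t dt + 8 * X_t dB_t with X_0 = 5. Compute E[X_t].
E[X_t] = 5*exp(5*t/4)

For GBM dX = mu X dt + sigma X dB with X_0 = x_0, apply Itô to Y = log X: dY = (mu - sigma^2/2) dt + sigma dB, so Y_t = log(x_0) + (mu - sigma^2/2) t + sigma B_t and hence X_t = x_0 * exp((mu - sigma^2/2) t + sigma B_t).
With mu = 5/4, sigma = 8, x_0 = 5, this gives:
  X_t = 5 * exp((-123/4) * t + (8) * B_t).
Since sigma*B_t ~ Normal(0, sigma^2 t), E[exp(sigma*B_t)] = exp(sigma^2 t / 2); so E[X_t] = x_0 * exp((mu - sigma^2/2) t) * exp(sigma^2 t / 2) = x_0 * exp(mu t) = 5*exp(5*t/4).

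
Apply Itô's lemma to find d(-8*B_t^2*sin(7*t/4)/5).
d(-8*B_t^2*sin(7*t/4)/5) = (-14*B_t^2*cos(7*t/4)/5 - 8*sin(7*t/4)/5) dt + (-16*B_t*sin(7*t/4)/5) dB_t

Itô's formula for f(t, x): d f(t, B_t) = (f_t + (1/2) f_xx) dt + f_x dB_t. Compute partials of f(t, x) = -8*x^2*sin(7*t/4)/5:
  f_t(t,x)  = -14*x^2*cos(7*t/4)/5
  f_x(t,x)  = -16*x*sin(7*t/4)/5
  f_xx(t,x) = -16*sin(7*t/4)/5
Assemble drift = f_t + (1/2) f_xx = -14*x^2*cos(7*t/4)/5 - 8*sin(7*t/4)/5 and diffusion = f_x = -16*x*sin(7*t/4)/5. Substituting x = B_t:
  d(-8*B_t^2*sin(7*t/4)/5) = (-14*B_t^2*cos(7*t/4)/5 - 8*sin(7*t/4)/5) dt + (-16*B_t*sin(7*t/4)/5) dB_t.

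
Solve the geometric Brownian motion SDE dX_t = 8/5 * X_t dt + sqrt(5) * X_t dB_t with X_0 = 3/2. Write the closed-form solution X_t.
X_t = 3/2 * exp((-9/10) * t + (sqrt(5)) * B_t)

For GBM dX = mu X dt + sigma X dB with X_0 = x_0, apply Itô to Y = log X: dY = (mu - sigma^2/2) dt + sigma dB, so Y_t = log(x_0) + (mu - sigma^2/2) t + sigma B_t and hence X_t = x_0 * exp((mu - sigma^2/2) t + sigma B_t).
With mu = 8/5, sigma = sqrt(5), x_0 = 3/2, this gives:
  X_t = 3/2 * exp((-9/10) * t + (sqrt(5)) * B_t).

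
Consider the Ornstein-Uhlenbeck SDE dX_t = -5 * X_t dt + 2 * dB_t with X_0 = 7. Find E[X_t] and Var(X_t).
E[X_t] = 7*exp(-5*t); Var(X_t) = 2/5 - 2*exp(-10*t)/5

The OU SDE dX = -theta X dt + sigma dB admits the integrating factor exp(theta t): d(exp(theta t) X_t) = sigma exp(theta t) dB_t. Integrating from 0 to t:
  X_t = x_0 * exp(-theta t) + sigma * int_0^t exp(-theta (t-s)) dB_s.
The Itô integral has mean 0 and (by the Itô isometry) variance sigma^2 * int_0^t exp(-2 theta (t - s)) ds = sigma^2 * (1 - exp(-2 theta t)) / (2 theta).
With theta = 5, sigma = 2, x_0 = 7:
  E[X_t] = 7 * exp(-5 t) = 7*exp(-5*t)
  Var(X_t) = (2)^2 * (1 - exp(-2*5 t)) / (2 * 5) = 2/5 - 2*exp(-10*t)/5.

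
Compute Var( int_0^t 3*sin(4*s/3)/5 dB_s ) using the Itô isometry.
Var = 9*t/50 - 27*sin(4*t/3)*cos(4*t/3)/200

The Itô integral of a deterministic integrand f(s) has mean 0 because each increment f(s) * (B_{s+ds} - B_s) has mean 0. By the Itô isometry:
  Var( int_0^t f(s) dB_s ) = E[ (int_0^t f(s) dB_s)^2 ] = int_0^t f(s)^2 ds.
Here f(s) = 3*sin(4*s/3)/5, so f(s)^2 = 9*sin(4*s/3)^2/25. Integrate:
  int_0^t (9*sin(4*s/3)^2/25) ds = 9*t/50 - 27*sin(4*t/3)*cos(4*t/3)/200.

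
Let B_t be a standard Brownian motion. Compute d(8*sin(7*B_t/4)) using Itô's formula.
d(8*sin(7*B_t/4)) = (-49*sin(7*B_t/4)/4) dt + (14*cos(7*B_t/4)) dB_t

Itô's formula for f(B_t) gives d f(B_t) = f'(B_t) dB_t + (1/2) f''(B_t) dt. Compute derivatives of f(x) = 8*sin(7*x/4):
  f'(x)  = 14*cos(7*x/4)
  f''(x) = -49*sin(7*x/4)/2
Substitute x = B_t and multiply the f'' term by 1/2:
  drift     = (1/2) * (-49*sin(7*x/4)/2) evaluated at B_t = -49*sin(7*B_t/4)/4
  diffusion = (14*cos(7*x/4)) evaluated at B_t = 14*cos(7*B_t/4)
Therefore d(8*sin(7*B_t/4)) = (-49*sin(7*B_t/4)/4) dt + (14*cos(7*B_t/4)) dB_t.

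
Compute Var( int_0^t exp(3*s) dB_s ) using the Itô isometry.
Var = exp(6*t)/6 - 1/6

The Itô integral of a deterministic integrand f(s) has mean 0 because each increment f(s) * (B_{s+ds} - B_s) has mean 0. By the Itô isometry:
  Var( int_0^t f(s) dB_s ) = E[ (int_0^t f(s) dB_s)^2 ] = int_0^t f(s)^2 ds.
Here f(s) = exp(3*s), so f(s)^2 = exp(6*s). Integrate:
  int_0^t (exp(6*s)) ds = exp(6*t)/6 - 1/6.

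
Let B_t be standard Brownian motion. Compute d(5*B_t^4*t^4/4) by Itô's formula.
d(5*B_t^4*t^4/4) = (B_t^2*t^3*(5*B_t^2 + 15*t/2)) dt + (5*B_t^3*t^4) dB_t

Itô's formula for f(t, x): d f(t, B_t) = (f_t + (1/2) f_xx) dt + f_x dB_t. Compute partials of f(t, x) = 5*t^4*x^4/4:
  f_t(t,x)  = 5*t^3*x^4
  f_x(t,x)  = 5*t^4*x^3
  f_xx(t,x) = 15*t^4*x^2
Assemble drift = f_t + (1/2) f_xx = t^3*x^2*(15*t/2 + 5*x^2) and diffusion = f_x = 5*t^4*x^3. Substituting x = B_t:
  d(5*B_t^4*t^4/4) = (B_t^2*t^3*(5*B_t^2 + 15*t/2)) dt + (5*B_t^3*t^4) dB_t.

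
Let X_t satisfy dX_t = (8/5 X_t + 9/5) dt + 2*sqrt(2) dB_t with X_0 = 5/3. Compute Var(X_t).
Var(X_t) = 5*exp(16*t/5)/2 - 5/2

The variance V(t) = Var(X_t) satisfies V'(t) = 2 a V(t) + c^2 with V(0) = 0 (drift coefficient is linear in X, diffusion is constant). With a = 8/5, c = 2*sqrt(2), the solution is
  V(t) = (c^2 / (2 a)) * (exp(2 a t) - 1)
       = ((2*sqrt(2))^2 / (2*(8/5))) * (exp((16/5) t) - 1)
       = 5*exp(16*t/5)/2 - 5/2.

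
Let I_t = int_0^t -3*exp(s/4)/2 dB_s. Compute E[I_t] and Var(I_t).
E[I_t] = 0; Var(I_t) = 9*exp(t/2)/2 - 9/2

The Itô integral of a deterministic integrand f(s) has mean 0 because each increment f(s) * (B_{s+ds} - B_s) has mean 0. By the Itô isometry:
  Var( int_0^t f(s) dB_s ) = E[ (int_0^t f(s) dB_s)^2 ] = int_0^t f(s)^2 ds.
Here f(s) = -3*exp(s/4)/2, so f(s)^2 = 9*exp(s/2)/4. Integrate:
  int_0^t (9*exp(s/2)/4) ds = 9*exp(t/2)/2 - 9/2.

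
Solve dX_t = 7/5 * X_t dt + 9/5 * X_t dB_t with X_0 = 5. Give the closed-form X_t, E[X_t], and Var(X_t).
X_t = 5 * exp((-11/50) t + (9/5) B_t); E[X_t] = 5*exp(7*t/5); Var(X_t) = 25*(exp(81*t/25) - 1)*exp(14*t/5)

For GBM dX = mu X dt + sigma X dB with X_0 = x_0, apply Itô to Y = log X: dY = (mu - sigma^2/2) dt + sigma dB, so Y_t = log(x_0) + (mu - sigma^2/2) t + sigma B_t and hence X_t = x_0 * exp((mu - sigma^2/2) t + sigma B_t).
With mu = 7/5, sigma = 9/5, x_0 = 5, this gives:
  X_t = 5 * exp((-11/50) * t + (9/5) * B_t).
Since sigma*B_t ~ Normal(0, sigma^2 t), E[exp(sigma*B_t)] = exp(sigma^2 t / 2); so E[X_t] = x_0 * exp((mu - sigma^2/2) t) * exp(sigma^2 t / 2) = x_0 * exp(mu t) = 5*exp(7*t/5).
Var(X_t) = E[X_t^2] - (E[X_t])^2 = x_0^2 * exp(2 mu t) * (exp(sigma^2 t) - 1) = 25*(exp(81*t/25) - 1)*exp(14*t/5).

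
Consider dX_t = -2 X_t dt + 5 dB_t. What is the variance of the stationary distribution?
lim Var(X_t) = 25/4

The OU SDE dX = -theta X dt + sigma dB admits the integrating factor exp(theta t): d(exp(theta t) X_t) = sigma exp(theta t) dB_t. Integrating from 0 to t gives X_t = x_0 * exp(-theta t) + sigma * int_0^t exp(-theta (t-s)) dB_s for any initial x_0. The Itô integral has variance (by the Itô isometry) sigma^2 * int_0^t exp(-2 theta (t - s)) ds = sigma^2 * (1 - exp(-2 theta t)) / (2 theta), independent of x_0.
With theta = 2, sigma = 5:
  Var(X_t) = (5)^2 * (1 - exp(-2*2 t)) / (2 * 2) = 25/4 - 25*exp(-4*t)/4.
As t -> infinity, exp(-2*2 t) -> 0, so the stationary variance is sigma^2 / (2 theta) = 25/4.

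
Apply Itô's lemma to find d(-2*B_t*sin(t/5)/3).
d(-2*B_t*sin(t/5)/3) = (-2*B_t*cos(t/5)/15) dt + (-2*sin(t/5)/3) dB_t

Itô's formula for f(t, x): d f(t, B_t) = (f_t + (1/2) f_xx) dt + f_x dB_t. Compute partials of f(t, x) = -2*x*sin(t/5)/3:
  f_t(t,x)  = -2*x*cos(t/5)/15
  f_x(t,x)  = -2*sin(t/5)/3
  f_xx(t,x) = 0
Assemble drift = f_t + (1/2) f_xx = -2*x*cos(t/5)/15 and diffusion = f_x = -2*sin(t/5)/3. Substituting x = B_t:
  d(-2*B_t*sin(t/5)/3) = (-2*B_t*cos(t/5)/15) dt + (-2*sin(t/5)/3) dB_t.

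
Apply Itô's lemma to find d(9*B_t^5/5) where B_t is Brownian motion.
d(9*B_t^5/5) = (18*B_t^3) dt + (9*B_t^4) dB_t

Itô's formula for f(B_t) gives d f(B_t) = f'(B_t) dB_t + (1/2) f''(B_t) dt. Compute derivatives of f(x) = 9*x^5/5:
  f'(x)  = 9*x^4
  f''(x) = 36*x^3
Substitute x = B_t and multiply the f'' term by 1/2:
  drift     = (1/2) * (36*x^3) evaluated at B_t = 18*B_t^3
  diffusion = (9*x^4) evaluated at B_t = 9*B_t^4
Therefore d(9*B_t^5/5) = (18*B_t^3) dt + (9*B_t^4) dB_t.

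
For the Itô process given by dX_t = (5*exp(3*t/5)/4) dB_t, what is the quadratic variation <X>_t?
<X>_t = 125*exp(6*t/5)/96 - 125/96

For an Itô process dX_t = a(t) dt + b(t) dB_t, the quadratic variation is <X>_t = int_0^t b(s)^2 ds (the drift term does not contribute). Here b(s) = 5*exp(3*s/5)/4, so
  b(s)^2 = 25*exp(6*s/5)/16.
Integrating from 0 to t:
  <X>_t = int_0^t (25*exp(6*s/5)/16) ds = 125*exp(6*t/5)/96 - 125/96.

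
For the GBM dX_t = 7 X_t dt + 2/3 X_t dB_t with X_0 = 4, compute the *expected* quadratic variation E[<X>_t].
E[<X>_t] = 32*exp(130*t/9)/65 - 32/65

<X>_t = int_0^t ((2/3) * X_s)^2 ds. Taking expectation inside the integral: E[<X>_t] = (2/3)^2 * int_0^t E[X_s^2] ds. For GBM, E[X_s^2] = x_0^2 * exp((2 mu + sigma^2) s). Integrating:
  E[<X>_t] = (2/3)^2 * 4^2 * (exp((2*7 + (2/3)^2) t) - 1) / (2*7 + (2/3)^2)
           = (2/3)^2 * 4^2 * (exp((130/9) t) - 1) / (130/9) = 32*exp(130*t/9)/65 - 32/65.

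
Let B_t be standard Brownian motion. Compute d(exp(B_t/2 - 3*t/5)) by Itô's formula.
d(exp(B_t/2 - 3*t/5)) = (-19*exp(B_t/2 - 3*t/5)/40) dt + (exp(B_t/2 - 3*t/5)/2) dB_t

Itô's formula for f(t, x): d f(t, B_t) = (f_t + (1/2) f_xx) dt + f_x dB_t. Compute partials of f(t, x) = exp(-3*t/5 + x/2):
  f_t(t,x)  = -3*exp(-3*t/5 + x/2)/5
  f_x(t,x)  = exp(-3*t/5 + x/2)/2
  f_xx(t,x) = exp(-3*t/5 + x/2)/4
Assemble drift = f_t + (1/2) f_xx = -19*exp(-3*t/5 + x/2)/40 and diffusion = f_x = exp(-3*t/5 + x/2)/2. Substituting x = B_t:
  d(exp(B_t/2 - 3*t/5)) = (-19*exp(B_t/2 - 3*t/5)/40) dt + (exp(B_t/2 - 3*t/5)/2) dB_t.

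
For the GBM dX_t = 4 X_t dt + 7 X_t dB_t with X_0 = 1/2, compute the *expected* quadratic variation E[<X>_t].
E[<X>_t] = 49*exp(57*t)/228 - 49/228

<X>_t = int_0^t (7 * X_s)^2 ds. Taking expectation inside the integral: E[<X>_t] = 7^2 * int_0^t E[X_s^2] ds. For GBM, E[X_s^2] = x_0^2 * exp((2 mu + sigma^2) s). Integrating:
  E[<X>_t] = 7^2 * (1/2)^2 * (exp((2*4 + 7^2) t) - 1) / (2*4 + 7^2)
           = 7^2 * (1/2)^2 * (exp(57 t) - 1) / 57 = 49*exp(57*t)/228 - 49/228.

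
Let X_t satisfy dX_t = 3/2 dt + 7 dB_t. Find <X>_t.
<X>_t = 49*t

For an Itô process dX_t = a(t) dt + b(t) dB_t, the quadratic variation is <X>_t = int_0^t b(s)^2 ds (the drift term does not contribute). Here b(s) = 7, so
  b(s)^2 = 49.
Integrating from 0 to t:
  <X>_t = int_0^t (49) ds = 49*t.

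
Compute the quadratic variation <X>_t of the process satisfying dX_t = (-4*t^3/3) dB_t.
<X>_t = 16*t^7/63

For an Itô process dX_t = a(t) dt + b(t) dB_t, the quadratic variation is <X>_t = int_0^t b(s)^2 ds (the drift term does not contribute). Here b(s) = -4*s^3/3, so
  b(s)^2 = 16*s^6/9.
Integrating from 0 to t:
  <X>_t = int_0^t (16*s^6/9) ds = 16*t^7/63.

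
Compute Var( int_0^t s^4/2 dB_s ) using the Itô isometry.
Var = t^9/36

The Itô integral of a deterministic integrand f(s) has mean 0 because each increment f(s) * (B_{s+ds} - B_s) has mean 0. By the Itô isometry:
  Var( int_0^t f(s) dB_s ) = E[ (int_0^t f(s) dB_s)^2 ] = int_0^t f(s)^2 ds.
Here f(s) = s^4/2, so f(s)^2 = s^8/4. Integrate:
  int_0^t (s^8/4) ds = t^9/36.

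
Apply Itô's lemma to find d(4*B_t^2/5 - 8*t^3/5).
d(4*B_t^2/5 - 8*t^3/5) = (4/5 - 24*t^2/5) dt + (8*B_t/5) dB_t

Itô's formula for f(t, x): d f(t, B_t) = (f_t + (1/2) f_xx) dt + f_x dB_t. Compute partials of f(t, x) = -8*t^3/5 + 4*x^2/5:
  f_t(t,x)  = -24*t^2/5
  f_x(t,x)  = 8*x/5
  f_xx(t,x) = 8/5
Assemble drift = f_t + (1/2) f_xx = 4/5 - 24*t^2/5 and diffusion = f_x = 8*x/5. Substituting x = B_t:
  d(4*B_t^2/5 - 8*t^3/5) = (4/5 - 24*t^2/5) dt + (8*B_t/5) dB_t.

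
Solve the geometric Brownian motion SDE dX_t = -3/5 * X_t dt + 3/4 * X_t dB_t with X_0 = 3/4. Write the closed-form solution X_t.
X_t = 3/4 * exp((-141/160) * t + (3/4) * B_t)

For GBM dX = mu X dt + sigma X dB with X_0 = x_0, apply Itô to Y = log X: dY = (mu - sigma^2/2) dt + sigma dB, so Y_t = log(x_0) + (mu - sigma^2/2) t + sigma B_t and hence X_t = x_0 * exp((mu - sigma^2/2) t + sigma B_t).
With mu = -3/5, sigma = 3/4, x_0 = 3/4, this gives:
  X_t = 3/4 * exp((-141/160) * t + (3/4) * B_t).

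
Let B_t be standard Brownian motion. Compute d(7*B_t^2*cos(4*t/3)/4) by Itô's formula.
d(7*B_t^2*cos(4*t/3)/4) = (-7*B_t^2*sin(4*t/3)/3 + 7*cos(4*t/3)/4) dt + (7*B_t*cos(4*t/3)/2) dB_t

Itô's formula for f(t, x): d f(t, B_t) = (f_t + (1/2) f_xx) dt + f_x dB_t. Compute partials of f(t, x) = 7*x^2*cos(4*t/3)/4:
  f_t(t,x)  = -7*x^2*sin(4*t/3)/3
  f_x(t,x)  = 7*x*cos(4*t/3)/2
  f_xx(t,x) = 7*cos(4*t/3)/2
Assemble drift = f_t + (1/2) f_xx = -7*x^2*sin(4*t/3)/3 + 7*cos(4*t/3)/4 and diffusion = f_x = 7*x*cos(4*t/3)/2. Substituting x = B_t:
  d(7*B_t^2*cos(4*t/3)/4) = (-7*B_t^2*sin(4*t/3)/3 + 7*cos(4*t/3)/4) dt + (7*B_t*cos(4*t/3)/2) dB_t.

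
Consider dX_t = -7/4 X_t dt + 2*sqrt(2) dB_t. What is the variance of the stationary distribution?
lim Var(X_t) = 16/7

The OU SDE dX = -theta X dt + sigma dB admits the integrating factor exp(theta t): d(exp(theta t) X_t) = sigma exp(theta t) dB_t. Integrating from 0 to t gives X_t = x_0 * exp(-theta t) + sigma * int_0^t exp(-theta (t-s)) dB_s for any initial x_0. The Itô integral has variance (by the Itô isometry) sigma^2 * int_0^t exp(-2 theta (t - s)) ds = sigma^2 * (1 - exp(-2 theta t)) / (2 theta), independent of x_0.
With theta = 7/4, sigma = 2*sqrt(2):
  Var(X_t) = (2*sqrt(2))^2 * (1 - exp(-2*7/4 t)) / (2 * 7/4) = 16/7 - 16*exp(-7*t/2)/7.
As t -> infinity, exp(-2*7/4 t) -> 0, so the stationary variance is sigma^2 / (2 theta) = 16/7.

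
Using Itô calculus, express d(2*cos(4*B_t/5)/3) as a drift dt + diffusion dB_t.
d(2*cos(4*B_t/5)/3) = (-16*cos(4*B_t/5)/75) dt + (-8*sin(4*B_t/5)/15) dB_t

Itô's formula for f(B_t) gives d f(B_t) = f'(B_t) dB_t + (1/2) f''(B_t) dt. Compute derivatives of f(x) = 2*cos(4*x/5)/3:
  f'(x)  = -8*sin(4*x/5)/15
  f''(x) = -32*cos(4*x/5)/75
Substitute x = B_t and multiply the f'' term by 1/2:
  drift     = (1/2) * (-32*cos(4*x/5)/75) evaluated at B_t = -16*cos(4*B_t/5)/75
  diffusion = (-8*sin(4*x/5)/15) evaluated at B_t = -8*sin(4*B_t/5)/15
Therefore d(2*cos(4*B_t/5)/3) = (-16*cos(4*B_t/5)/75) dt + (-8*sin(4*B_t/5)/15) dB_t.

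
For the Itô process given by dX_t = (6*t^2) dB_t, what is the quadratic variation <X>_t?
<X>_t = 36*t^5/5

For an Itô process dX_t = a(t) dt + b(t) dB_t, the quadratic variation is <X>_t = int_0^t b(s)^2 ds (the drift term does not contribute). Here b(s) = 6*s^2, so
  b(s)^2 = 36*s^4.
Integrating from 0 to t:
  <X>_t = int_0^t (36*s^4) ds = 36*t^5/5.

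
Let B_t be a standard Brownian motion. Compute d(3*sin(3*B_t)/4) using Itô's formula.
d(3*sin(3*B_t)/4) = (-27*sin(3*B_t)/8) dt + (9*cos(3*B_t)/4) dB_t

Itô's formula for f(B_t) gives d f(B_t) = f'(B_t) dB_t + (1/2) f''(B_t) dt. Compute derivatives of f(x) = 3*sin(3*x)/4:
  f'(x)  = 9*cos(3*x)/4
  f''(x) = -27*sin(3*x)/4
Substitute x = B_t and multiply the f'' term by 1/2:
  drift     = (1/2) * (-27*sin(3*x)/4) evaluated at B_t = -27*sin(3*B_t)/8
  diffusion = (9*cos(3*x)/4) evaluated at B_t = 9*cos(3*B_t)/4
Therefore d(3*sin(3*B_t)/4) = (-27*sin(3*B_t)/8) dt + (9*cos(3*B_t)/4) dB_t.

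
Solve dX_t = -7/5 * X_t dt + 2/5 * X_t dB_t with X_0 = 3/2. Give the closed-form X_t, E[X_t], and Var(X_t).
X_t = 3/2 * exp((-37/25) t + (2/5) B_t); E[X_t] = 3*exp(-7*t/5)/2; Var(X_t) = (9*exp(4*t/25) - 9)*exp(-14*t/5)/4

For GBM dX = mu X dt + sigma X dB with X_0 = x_0, apply Itô to Y = log X: dY = (mu - sigma^2/2) dt + sigma dB, so Y_t = log(x_0) + (mu - sigma^2/2) t + sigma B_t and hence X_t = x_0 * exp((mu - sigma^2/2) t + sigma B_t).
With mu = -7/5, sigma = 2/5, x_0 = 3/2, this gives:
  X_t = 3/2 * exp((-37/25) * t + (2/5) * B_t).
Since sigma*B_t ~ Normal(0, sigma^2 t), E[exp(sigma*B_t)] = exp(sigma^2 t / 2); so E[X_t] = x_0 * exp((mu - sigma^2/2) t) * exp(sigma^2 t / 2) = x_0 * exp(mu t) = 3*exp(-7*t/5)/2.
Var(X_t) = E[X_t^2] - (E[X_t])^2 = x_0^2 * exp(2 mu t) * (exp(sigma^2 t) - 1) = (9*exp(4*t/25) - 9)*exp(-14*t/5)/4.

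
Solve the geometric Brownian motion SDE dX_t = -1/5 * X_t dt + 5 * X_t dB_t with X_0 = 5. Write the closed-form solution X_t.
X_t = 5 * exp((-127/10) * t + (5) * B_t)

For GBM dX = mu X dt + sigma X dB with X_0 = x_0, apply Itô to Y = log X: dY = (mu - sigma^2/2) dt + sigma dB, so Y_t = log(x_0) + (mu - sigma^2/2) t + sigma B_t and hence X_t = x_0 * exp((mu - sigma^2/2) t + sigma B_t).
With mu = -1/5, sigma = 5, x_0 = 5, this gives:
  X_t = 5 * exp((-127/10) * t + (5) * B_t).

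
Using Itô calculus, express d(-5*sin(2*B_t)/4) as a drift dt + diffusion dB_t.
d(-5*sin(2*B_t)/4) = (5*sin(2*B_t)/2) dt + (-5*cos(2*B_t)/2) dB_t

Itô's formula for f(B_t) gives d f(B_t) = f'(B_t) dB_t + (1/2) f''(B_t) dt. Compute derivatives of f(x) = -5*sin(2*x)/4:
  f'(x)  = -5*cos(2*x)/2
  f''(x) = 5*sin(2*x)
Substitute x = B_t and multiply the f'' term by 1/2:
  drift     = (1/2) * (5*sin(2*x)) evaluated at B_t = 5*sin(2*B_t)/2
  diffusion = (-5*cos(2*x)/2) evaluated at B_t = -5*cos(2*B_t)/2
Therefore d(-5*sin(2*B_t)/4) = (5*sin(2*B_t)/2) dt + (-5*cos(2*B_t)/2) dB_t.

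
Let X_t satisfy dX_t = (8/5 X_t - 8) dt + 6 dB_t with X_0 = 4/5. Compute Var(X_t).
Var(X_t) = 45*exp(16*t/5)/4 - 45/4

The variance V(t) = Var(X_t) satisfies V'(t) = 2 a V(t) + c^2 with V(0) = 0 (drift coefficient is linear in X, diffusion is constant). With a = 8/5, c = 6, the solution is
  V(t) = (c^2 / (2 a)) * (exp(2 a t) - 1)
       = (6^2 / (2*(8/5))) * (exp((16/5) t) - 1)
       = 45*exp(16*t/5)/4 - 45/4.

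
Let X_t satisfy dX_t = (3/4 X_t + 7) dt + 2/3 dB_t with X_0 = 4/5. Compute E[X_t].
E[X_t] = 152*exp(3*t/4)/15 - 28/3

Taking expectations and using E[dB_t] = 0, the mean m(t) = E[X_t] satisfies the ODE m'(t) = a m(t) + b with m(0) = x_0. With a = 3/4, b = 7, x_0 = 4/5, the solution is
  m(t) = x_0 * exp(a t) + (b/a) * (exp(a t) - 1)
       = (4/5) * exp((3/4) t) + (7/(3/4)) * (exp((3/4) t) - 1)
       = 152*exp(3*t/4)/15 - 28/3.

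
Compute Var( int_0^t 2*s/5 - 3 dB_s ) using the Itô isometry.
Var = t*(4*t^2 - 90*t + 675)/75

The Itô integral of a deterministic integrand f(s) has mean 0 because each increment f(s) * (B_{s+ds} - B_s) has mean 0. By the Itô isometry:
  Var( int_0^t f(s) dB_s ) = E[ (int_0^t f(s) dB_s)^2 ] = int_0^t f(s)^2 ds.
Here f(s) = 2*s/5 - 3, so f(s)^2 = (2*s - 15)^2/25. Integrate:
  int_0^t ((2*s - 15)^2/25) ds = t*(4*t^2 - 90*t + 675)/75.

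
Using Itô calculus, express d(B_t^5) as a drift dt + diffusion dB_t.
d(B_t^5) = (10*B_t^3) dt + (5*B_t^4) dB_t

Itô's formula for f(B_t) gives d f(B_t) = f'(B_t) dB_t + (1/2) f''(B_t) dt. Compute derivatives of f(x) = x^5:
  f'(x)  = 5*x^4
  f''(x) = 20*x^3
Substitute x = B_t and multiply the f'' term by 1/2:
  drift     = (1/2) * (20*x^3) evaluated at B_t = 10*B_t^3
  diffusion = (5*x^4) evaluated at B_t = 5*B_t^4
Therefore d(B_t^5) = (10*B_t^3) dt + (5*B_t^4) dB_t.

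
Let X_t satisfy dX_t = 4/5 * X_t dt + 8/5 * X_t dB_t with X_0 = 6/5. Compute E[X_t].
E[X_t] = 6*exp(4*t/5)/5

For GBM dX = mu X dt + sigma X dB with X_0 = x_0, apply Itô to Y = log X: dY = (mu - sigma^2/2) dt + sigma dB, so Y_t = log(x_0) + (mu - sigma^2/2) t + sigma B_t and hence X_t = x_0 * exp((mu - sigma^2/2) t + sigma B_t).
With mu = 4/5, sigma = 8/5, x_0 = 6/5, this gives:
  X_t = 6/5 * exp((-12/25) * t + (8/5) * B_t).
Since sigma*B_t ~ Normal(0, sigma^2 t), E[exp(sigma*B_t)] = exp(sigma^2 t / 2); so E[X_t] = x_0 * exp((mu - sigma^2/2) t) * exp(sigma^2 t / 2) = x_0 * exp(mu t) = 6*exp(4*t/5)/5.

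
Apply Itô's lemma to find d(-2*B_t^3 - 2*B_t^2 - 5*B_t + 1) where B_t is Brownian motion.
d(-2*B_t^3 - 2*B_t^2 - 5*B_t + 1) = (-6*B_t - 2) dt + (-6*B_t^2 - 4*B_t - 5) dB_t

Itô's formula for f(B_t) gives d f(B_t) = f'(B_t) dB_t + (1/2) f''(B_t) dt. Compute derivatives of f(x) = -2*x^3 - 2*x^2 - 5*x + 1:
  f'(x)  = -6*x^2 - 4*x - 5
  f''(x) = -12*x - 4
Substitute x = B_t and multiply the f'' term by 1/2:
  drift     = (1/2) * (-12*x - 4) evaluated at B_t = -6*B_t - 2
  diffusion = (-6*x^2 - 4*x - 5) evaluated at B_t = -6*B_t^2 - 4*B_t - 5
Therefore d(-2*B_t^3 - 2*B_t^2 - 5*B_t + 1) = (-6*B_t - 2) dt + (-6*B_t^2 - 4*B_t - 5) dB_t.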